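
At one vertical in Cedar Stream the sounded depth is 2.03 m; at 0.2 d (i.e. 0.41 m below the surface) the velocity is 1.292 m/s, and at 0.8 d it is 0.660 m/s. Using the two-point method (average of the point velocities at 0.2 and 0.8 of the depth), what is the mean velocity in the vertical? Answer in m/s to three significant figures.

v̄ = (1.292 + 0.660) / 2 = 0.9760 m/s

0.976 m/s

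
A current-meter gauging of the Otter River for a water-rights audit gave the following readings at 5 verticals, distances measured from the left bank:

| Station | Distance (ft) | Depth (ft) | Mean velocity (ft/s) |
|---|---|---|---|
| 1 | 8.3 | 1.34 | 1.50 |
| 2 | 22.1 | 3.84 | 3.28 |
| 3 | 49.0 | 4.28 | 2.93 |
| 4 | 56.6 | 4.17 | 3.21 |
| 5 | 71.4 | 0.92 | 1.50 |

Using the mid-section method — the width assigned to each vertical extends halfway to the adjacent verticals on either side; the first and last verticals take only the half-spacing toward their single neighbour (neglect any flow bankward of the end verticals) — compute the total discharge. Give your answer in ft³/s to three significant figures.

647 ft³/s

w_1 = (22.1 − 8.3)/2 = 6.9 ft; q_1 = 1.50 × 1.34 × 6.9 = 13.87 ft³/s
w_2 = (49.0 − 8.3)/2 = 20.35 ft; q_2 = 3.28 × 3.84 × 20.35 = 256.3 ft³/s
w_3 = (56.6 − 22.1)/2 = 17.25 ft; q_3 = 2.93 × 4.28 × 17.25 = 216.3 ft³/s
w_4 = (71.4 − 49.0)/2 = 11.2 ft; q_4 = 3.21 × 4.17 × 11.2 = 149.9 ft³/s
w_5 = (71.4 − 56.6)/2 = 7.4 ft; q_5 = 1.50 × 0.92 × 7.4 = 10.21 ft³/s
Q = Σ qᵢ = 646.6 ft³/s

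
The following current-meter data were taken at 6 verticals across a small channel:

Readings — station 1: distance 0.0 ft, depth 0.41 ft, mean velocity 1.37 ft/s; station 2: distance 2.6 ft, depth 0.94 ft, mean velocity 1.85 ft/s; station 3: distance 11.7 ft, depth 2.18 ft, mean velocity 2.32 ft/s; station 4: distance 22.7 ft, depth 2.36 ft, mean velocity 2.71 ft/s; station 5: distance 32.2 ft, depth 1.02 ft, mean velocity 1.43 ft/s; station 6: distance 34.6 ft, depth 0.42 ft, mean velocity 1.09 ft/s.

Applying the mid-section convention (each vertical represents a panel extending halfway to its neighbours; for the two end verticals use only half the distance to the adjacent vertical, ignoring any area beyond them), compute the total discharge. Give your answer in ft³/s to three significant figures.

137 ft³/s

w_1 = (2.6 − 0.0)/2 = 1.3 ft; q_1 = 1.37 × 0.41 × 1.3 = 0.7302 ft³/s
w_2 = (11.7 − 0.0)/2 = 5.85 ft; q_2 = 1.85 × 0.94 × 5.85 = 10.17 ft³/s
w_3 = (22.7 − 2.6)/2 = 10.05 ft; q_3 = 2.32 × 2.18 × 10.05 = 50.83 ft³/s
w_4 = (32.2 − 11.7)/2 = 10.25 ft; q_4 = 2.71 × 2.36 × 10.25 = 65.55 ft³/s
w_5 = (34.6 − 22.7)/2 = 5.95 ft; q_5 = 1.43 × 1.02 × 5.95 = 8.679 ft³/s
w_6 = (34.6 − 32.2)/2 = 1.2 ft; q_6 = 1.09 × 0.42 × 1.2 = 0.5494 ft³/s
Q = Σ qᵢ = 136.5 ft³/s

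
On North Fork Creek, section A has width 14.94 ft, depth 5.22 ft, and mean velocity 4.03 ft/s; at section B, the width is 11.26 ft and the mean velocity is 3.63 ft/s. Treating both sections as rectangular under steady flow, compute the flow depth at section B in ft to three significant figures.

7.69 ft

Q = A₁V₁ = (14.94×5.22) × 4.03 = 314.3 ft³/s
d₂ = Q/(b₂ V₂) = 314.3/(11.26×3.63) = 7.689 ft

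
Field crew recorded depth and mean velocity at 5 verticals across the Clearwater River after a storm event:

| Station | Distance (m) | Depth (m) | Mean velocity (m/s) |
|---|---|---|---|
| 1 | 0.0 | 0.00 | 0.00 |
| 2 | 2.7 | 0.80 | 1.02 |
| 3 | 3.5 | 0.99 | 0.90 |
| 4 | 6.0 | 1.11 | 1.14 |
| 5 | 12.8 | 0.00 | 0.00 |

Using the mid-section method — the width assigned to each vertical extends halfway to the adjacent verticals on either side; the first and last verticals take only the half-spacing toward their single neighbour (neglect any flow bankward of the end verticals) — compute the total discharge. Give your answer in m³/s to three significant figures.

8.78 m³/s

w_2 = (3.5 − 0.0)/2 = 1.75 m; q_2 = 1.02 × 0.80 × 1.75 = 1.428 m³/s
w_3 = (6.0 − 2.7)/2 = 1.65 m; q_3 = 0.90 × 0.99 × 1.65 = 1.470 m³/s
w_4 = (12.8 − 3.5)/2 = 4.65 m; q_4 = 1.14 × 1.11 × 4.65 = 5.884 m³/s
Stations 1, 5 contribute zero (depth or velocity is 0).
Q = Σ qᵢ = 8.782 m³/s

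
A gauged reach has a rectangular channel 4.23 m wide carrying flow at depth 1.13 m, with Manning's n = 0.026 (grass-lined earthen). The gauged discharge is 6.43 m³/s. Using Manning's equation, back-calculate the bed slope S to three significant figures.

A = b·y = 4.23 × 1.13 = 4.780 m²
P = b + 2y = 4.23 + 2×1.13 = 6.490 m
R = A/P = 4.780/6.490 = 0.7365 m
S = (Q·n / (1·A·R^(2/3)))² = (6.43×0.026 / (1×4.780×0.8155))² = 0.001839

0.00184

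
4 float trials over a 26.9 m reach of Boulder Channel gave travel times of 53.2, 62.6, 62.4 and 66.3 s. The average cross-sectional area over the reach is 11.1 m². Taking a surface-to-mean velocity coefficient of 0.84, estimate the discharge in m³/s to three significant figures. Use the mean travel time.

4.10 m³/s

t̄ = (53.2 + 62.6 + 62.4 + 66.3) / 4 = 61.125 s
v_surface = L / t̄ = 26.9 / 61.125 = 0.4401 m/s
v_mean = 0.84 × 0.4401 = 0.3697 m/s
Q = A × v_mean = 11.1 × 0.3697 = 4.103 m³/s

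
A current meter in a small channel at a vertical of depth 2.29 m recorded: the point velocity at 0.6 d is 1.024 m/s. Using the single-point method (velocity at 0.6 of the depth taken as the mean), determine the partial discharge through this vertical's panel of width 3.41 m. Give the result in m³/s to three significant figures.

v̄ = v₀.₆ = 1.024 m/s
q = v̄ × d × w = 1.024 × 2.29 × 3.41 = 7.996 m³/s

8.00 m³/s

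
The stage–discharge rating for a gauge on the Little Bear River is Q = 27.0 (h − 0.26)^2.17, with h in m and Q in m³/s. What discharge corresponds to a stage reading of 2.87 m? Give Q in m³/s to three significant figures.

Q = 27.0 × (2.87 − 0.26)^2.17 = 27.0 × 2.61^2.17 = 216.5 m³/s

217 m³/s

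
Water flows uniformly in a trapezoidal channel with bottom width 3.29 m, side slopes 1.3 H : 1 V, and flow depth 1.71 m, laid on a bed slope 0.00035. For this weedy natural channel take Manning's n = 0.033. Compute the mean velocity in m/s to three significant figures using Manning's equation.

A = (b + z·y)·y = (3.29 + 1.3×1.71)×1.71 = 9.427 m²
P = b + 2y√(1+z²) = 3.29 + 2×1.71×√(1+1.3²) = 8.899 m
R = A/P = 9.427/8.899 = 1.059 m
Q = (1/n)·A·R^(2/3)·S^(1/2) = (1/0.033) × 9.427 × 1.059^(2/3) × 0.00035^(1/2) = 5.554 m³/s
V = Q/A = 5.554/9.427 = 0.5891 m/s

0.589 m/s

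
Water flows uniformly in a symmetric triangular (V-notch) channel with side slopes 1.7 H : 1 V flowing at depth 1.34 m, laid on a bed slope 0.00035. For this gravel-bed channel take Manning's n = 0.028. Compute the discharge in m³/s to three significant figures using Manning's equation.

1.41 m³/s

A = z·y² = 1.7×1.34² = 3.053 m²
P = 2y√(1+z²) = 2×1.34×√(1+1.7²) = 5.286 m
R = A/P = 3.053/5.286 = 0.5775 m
Q = (1/n)·A·R^(2/3)·S^(1/2) = (1/0.028) × 3.053 × 0.5775^(2/3) × 0.00035^(1/2) = 1.414 m³/s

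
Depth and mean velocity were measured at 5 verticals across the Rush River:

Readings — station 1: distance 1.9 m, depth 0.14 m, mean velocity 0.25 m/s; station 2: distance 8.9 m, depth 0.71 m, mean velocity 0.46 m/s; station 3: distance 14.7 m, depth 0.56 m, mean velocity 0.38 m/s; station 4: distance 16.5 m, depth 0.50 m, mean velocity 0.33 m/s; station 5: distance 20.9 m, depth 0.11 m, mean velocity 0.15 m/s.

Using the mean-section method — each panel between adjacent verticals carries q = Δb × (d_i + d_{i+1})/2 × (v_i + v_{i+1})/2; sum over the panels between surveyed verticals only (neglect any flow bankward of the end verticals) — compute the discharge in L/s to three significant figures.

Panel 1-2: Δb = 7 m, d̄ = (0.14+0.71)/2 = 0.425, v̄ = (0.25+0.46)/2 = 0.355 → q = 7×0.425×0.355 = 1.056 m³/s
Panel 2-3: Δb = 5.8 m, d̄ = (0.71+0.56)/2 = 0.635, v̄ = (0.46+0.38)/2 = 0.42 → q = 5.8×0.635×0.42 = 1.547 m³/s
Panel 3-4: Δb = 1.8 m, d̄ = (0.56+0.50)/2 = 0.53, v̄ = (0.38+0.33)/2 = 0.355 → q = 1.8×0.53×0.355 = 0.3387 m³/s
Panel 4-5: Δb = 4.4 m, d̄ = (0.50+0.11)/2 = 0.305, v̄ = (0.33+0.15)/2 = 0.24 → q = 4.4×0.305×0.24 = 0.3221 m³/s
Q = Σ q = 3.264 m³/s
= 3.264 × 1000 = 3264 L/s

3260 L/s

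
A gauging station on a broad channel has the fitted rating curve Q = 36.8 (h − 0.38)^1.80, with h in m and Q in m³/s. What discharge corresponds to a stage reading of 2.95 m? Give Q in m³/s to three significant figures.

Q = 36.8 × (2.95 − 0.38)^1.80 = 36.8 × 2.57^1.80 = 201.2 m³/s

201 m³/s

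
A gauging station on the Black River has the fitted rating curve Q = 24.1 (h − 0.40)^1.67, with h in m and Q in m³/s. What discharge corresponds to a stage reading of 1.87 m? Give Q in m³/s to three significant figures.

Q = 24.1 × (1.87 − 0.40)^1.67 = 24.1 × 1.47^1.67 = 45.86 m³/s

45.9 m³/s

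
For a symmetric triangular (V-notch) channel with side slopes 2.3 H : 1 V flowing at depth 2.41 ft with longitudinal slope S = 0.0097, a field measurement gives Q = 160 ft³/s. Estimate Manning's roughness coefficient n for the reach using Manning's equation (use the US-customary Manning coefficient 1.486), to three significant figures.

0.0131

A = z·y² = 2.3×2.41² = 13.36 ft²
P = 2y√(1+z²) = 2×2.41×√(1+2.3²) = 12.09 ft
R = A/P = 13.36/12.09 = 1.105 ft
n = (1.486/Q)·A·R^(2/3)·S^(1/2) = (1.486/160) × 13.36 × 1.069 × 0.09849 = 0.01306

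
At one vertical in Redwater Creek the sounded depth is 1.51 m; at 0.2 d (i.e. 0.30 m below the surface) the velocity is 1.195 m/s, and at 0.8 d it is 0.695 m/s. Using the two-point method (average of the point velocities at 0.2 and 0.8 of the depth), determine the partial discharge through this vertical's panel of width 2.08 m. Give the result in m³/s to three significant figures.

2.97 m³/s

v̄ = (1.195 + 0.695) / 2 = 0.9450 m/s
q = v̄ × d × w = 0.9450 × 1.51 × 2.08 = 2.968 m³/s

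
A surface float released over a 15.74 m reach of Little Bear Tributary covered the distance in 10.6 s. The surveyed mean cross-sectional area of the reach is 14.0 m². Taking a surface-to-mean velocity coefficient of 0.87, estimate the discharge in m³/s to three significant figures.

18.1 m³/s

v_surface = L / t̄ = 15.74 / 10.6 = 1.485 m/s
v_mean = 0.87 × 1.485 = 1.292 m/s
Q = A × v_mean = 14.0 × 1.292 = 18.09 m³/s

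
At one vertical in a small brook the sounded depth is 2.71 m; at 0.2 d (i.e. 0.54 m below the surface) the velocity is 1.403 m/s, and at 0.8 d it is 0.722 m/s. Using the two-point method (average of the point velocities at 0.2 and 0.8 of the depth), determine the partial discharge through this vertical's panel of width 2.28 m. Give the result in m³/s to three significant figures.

v̄ = (1.403 + 0.722) / 2 = 1.063 m/s
q = v̄ × d × w = 1.063 × 2.71 × 2.28 = 6.565 m³/s

6.56 m³/s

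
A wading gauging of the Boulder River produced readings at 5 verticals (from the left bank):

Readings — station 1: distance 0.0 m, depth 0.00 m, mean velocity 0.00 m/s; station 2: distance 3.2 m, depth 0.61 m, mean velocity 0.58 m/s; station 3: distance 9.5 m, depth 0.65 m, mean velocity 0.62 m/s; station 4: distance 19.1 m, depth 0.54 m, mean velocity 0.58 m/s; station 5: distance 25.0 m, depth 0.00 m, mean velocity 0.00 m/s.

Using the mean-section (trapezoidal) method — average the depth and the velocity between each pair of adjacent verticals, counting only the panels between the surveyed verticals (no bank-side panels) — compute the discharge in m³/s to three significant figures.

6.55 m³/s

Panel 1-2: Δb = 3.2 m, d̄ = (0.00+0.61)/2 = 0.305, v̄ = (0.00+0.58)/2 = 0.29 → q = 3.2×0.305×0.29 = 0.2830 m³/s
Panel 2-3: Δb = 6.3 m, d̄ = (0.61+0.65)/2 = 0.63, v̄ = (0.58+0.62)/2 = 0.6 → q = 6.3×0.63×0.6 = 2.381 m³/s
Panel 3-4: Δb = 9.6 m, d̄ = (0.65+0.54)/2 = 0.595, v̄ = (0.62+0.58)/2 = 0.6 → q = 9.6×0.595×0.6 = 3.427 m³/s
Panel 4-5: Δb = 5.9 m, d̄ = (0.54+0.00)/2 = 0.27, v̄ = (0.58+0.00)/2 = 0.29 → q = 5.9×0.27×0.29 = 0.4620 m³/s
Q = Σ q = 6.554 m³/s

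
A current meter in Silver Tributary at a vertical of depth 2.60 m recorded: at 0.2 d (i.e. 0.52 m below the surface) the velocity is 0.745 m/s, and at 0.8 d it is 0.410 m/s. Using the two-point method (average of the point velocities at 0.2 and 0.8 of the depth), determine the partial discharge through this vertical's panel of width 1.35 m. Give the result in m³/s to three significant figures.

2.03 m³/s

v̄ = (0.745 + 0.410) / 2 = 0.5775 m/s
q = v̄ × d × w = 0.5775 × 2.60 × 1.35 = 2.027 m³/s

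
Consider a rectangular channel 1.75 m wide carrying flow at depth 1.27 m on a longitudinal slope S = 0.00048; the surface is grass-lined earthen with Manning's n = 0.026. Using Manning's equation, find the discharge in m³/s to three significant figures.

A = b·y = 1.75 × 1.27 = 2.223 m²
P = b + 2y = 1.75 + 2×1.27 = 4.290 m
R = A/P = 2.223/4.290 = 0.5181 m
Q = (1/n)·A·R^(2/3)·S^(1/2) = (1/0.026) × 2.223 × 0.5181^(2/3) × 0.00048^(1/2) = 1.208 m³/s

1.21 m³/s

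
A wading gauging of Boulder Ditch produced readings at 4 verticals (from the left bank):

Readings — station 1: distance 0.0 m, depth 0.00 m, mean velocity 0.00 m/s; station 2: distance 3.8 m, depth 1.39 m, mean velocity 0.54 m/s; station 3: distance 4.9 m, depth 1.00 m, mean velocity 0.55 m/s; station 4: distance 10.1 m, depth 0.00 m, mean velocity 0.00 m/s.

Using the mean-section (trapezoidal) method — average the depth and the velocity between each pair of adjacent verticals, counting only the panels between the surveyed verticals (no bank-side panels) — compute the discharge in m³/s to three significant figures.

Panel 1-2: Δb = 3.8 m, d̄ = (0.00+1.39)/2 = 0.695, v̄ = (0.00+0.54)/2 = 0.27 → q = 3.8×0.695×0.27 = 0.7131 m³/s
Panel 2-3: Δb = 1.1 m, d̄ = (1.39+1.00)/2 = 1.195, v̄ = (0.54+0.55)/2 = 0.545 → q = 1.1×1.195×0.545 = 0.7164 m³/s
Panel 3-4: Δb = 5.2 m, d̄ = (1.00+0.00)/2 = 0.5, v̄ = (0.55+0.00)/2 = 0.275 → q = 5.2×0.5×0.275 = 0.7150 m³/s
Q = Σ q = 2.144 m³/s

2.14 m³/s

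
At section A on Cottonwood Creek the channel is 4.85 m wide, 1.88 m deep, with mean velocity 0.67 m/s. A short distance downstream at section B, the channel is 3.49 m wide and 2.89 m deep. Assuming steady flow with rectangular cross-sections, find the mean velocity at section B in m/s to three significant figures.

Q = A₁V₁ = (4.85×1.88) × 0.67 = 6.109 m³/s
A₂ = 3.49 × 2.89 = 10.09 m²
V₂ = Q/A₂ = 6.109/10.09 = 0.6057 m/s

0.606 m/s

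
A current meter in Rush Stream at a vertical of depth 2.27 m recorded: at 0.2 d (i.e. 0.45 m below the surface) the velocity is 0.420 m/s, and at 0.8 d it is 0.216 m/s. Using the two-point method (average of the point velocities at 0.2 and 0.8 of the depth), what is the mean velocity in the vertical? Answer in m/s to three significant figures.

v̄ = (0.420 + 0.216) / 2 = 0.3180 m/s

0.318 m/s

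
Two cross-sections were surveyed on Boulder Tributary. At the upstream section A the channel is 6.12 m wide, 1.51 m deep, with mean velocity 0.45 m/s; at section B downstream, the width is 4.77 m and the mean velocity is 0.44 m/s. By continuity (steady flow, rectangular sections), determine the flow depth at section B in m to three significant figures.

Q = A₁V₁ = (6.12×1.51) × 0.45 = 4.159 m³/s
d₂ = Q/(b₂ V₂) = 4.159/(4.77×0.44) = 1.981 m

1.98 m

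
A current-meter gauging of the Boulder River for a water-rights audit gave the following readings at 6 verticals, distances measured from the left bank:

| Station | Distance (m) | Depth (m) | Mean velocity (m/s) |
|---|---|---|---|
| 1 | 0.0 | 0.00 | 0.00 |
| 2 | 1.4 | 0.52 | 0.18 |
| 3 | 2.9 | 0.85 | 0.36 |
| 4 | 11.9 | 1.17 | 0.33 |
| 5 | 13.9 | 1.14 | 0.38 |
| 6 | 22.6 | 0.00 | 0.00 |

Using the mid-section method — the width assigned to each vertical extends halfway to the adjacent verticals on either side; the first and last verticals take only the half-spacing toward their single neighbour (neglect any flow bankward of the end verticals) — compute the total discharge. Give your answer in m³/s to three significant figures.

w_2 = (2.9 − 0.0)/2 = 1.45 m; q_2 = 0.18 × 0.52 × 1.45 = 0.1357 m³/s
w_3 = (11.9 − 1.4)/2 = 5.25 m; q_3 = 0.36 × 0.85 × 5.25 = 1.607 m³/s
w_4 = (13.9 − 2.9)/2 = 5.5 m; q_4 = 0.33 × 1.17 × 5.5 = 2.124 m³/s
w_5 = (22.6 − 11.9)/2 = 5.35 m; q_5 = 0.38 × 1.14 × 5.35 = 2.318 m³/s
Stations 1, 6 contribute zero (depth or velocity is 0).
Q = Σ qᵢ = 6.183 m³/s

6.18 m³/s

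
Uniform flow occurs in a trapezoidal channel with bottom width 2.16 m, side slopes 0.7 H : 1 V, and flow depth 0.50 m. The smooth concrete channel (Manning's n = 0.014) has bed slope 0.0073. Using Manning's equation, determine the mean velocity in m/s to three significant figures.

3.15 m/s

A = (b + z·y)·y = (2.16 + 0.7×0.50)×0.50 = 1.255 m²
P = b + 2y√(1+z²) = 2.16 + 2×0.50×√(1+0.7²) = 3.381 m
R = A/P = 1.255/3.381 = 0.3712 m
Q = (1/n)·A·R^(2/3)·S^(1/2) = (1/0.014) × 1.255 × 0.3712^(2/3) × 0.0073^(1/2) = 3.956 m³/s
V = Q/A = 3.956/1.255 = 3.152 m/s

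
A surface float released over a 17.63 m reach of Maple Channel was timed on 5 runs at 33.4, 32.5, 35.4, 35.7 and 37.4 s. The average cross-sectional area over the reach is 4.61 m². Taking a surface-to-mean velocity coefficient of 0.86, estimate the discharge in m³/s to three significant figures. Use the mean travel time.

2.00 m³/s

t̄ = (33.4 + 32.5 + 35.4 + 35.7 + 37.4) / 5 = 34.88 s
v_surface = L / t̄ = 17.63 / 34.88 = 0.5054 m/s
v_mean = 0.86 × 0.5054 = 0.4347 m/s
Q = A × v_mean = 4.61 × 0.4347 = 2.004 m³/s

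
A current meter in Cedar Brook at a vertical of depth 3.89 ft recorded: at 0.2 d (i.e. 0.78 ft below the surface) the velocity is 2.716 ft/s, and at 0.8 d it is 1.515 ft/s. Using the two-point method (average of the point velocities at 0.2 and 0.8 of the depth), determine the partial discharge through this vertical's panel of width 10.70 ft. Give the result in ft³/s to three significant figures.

v̄ = (2.716 + 1.515) / 2 = 2.116 ft/s
q = v̄ × d × w = 2.116 × 3.89 × 10.70 = 88.05 ft³/s

88.1 ft³/s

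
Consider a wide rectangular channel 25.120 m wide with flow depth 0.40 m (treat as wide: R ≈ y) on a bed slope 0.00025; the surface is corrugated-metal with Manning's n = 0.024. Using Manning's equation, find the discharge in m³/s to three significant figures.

A = b·y = 25.120 × 0.40 = 10.05 m²
Wide channel: R ≈ y = 0.40 m
Q = (1/n)·A·R^(2/3)·S^(1/2) = (1/0.024) × 10.05 × 0.4000^(2/3) × 0.00025^(1/2) = 3.594 m³/s

3.59 m³/s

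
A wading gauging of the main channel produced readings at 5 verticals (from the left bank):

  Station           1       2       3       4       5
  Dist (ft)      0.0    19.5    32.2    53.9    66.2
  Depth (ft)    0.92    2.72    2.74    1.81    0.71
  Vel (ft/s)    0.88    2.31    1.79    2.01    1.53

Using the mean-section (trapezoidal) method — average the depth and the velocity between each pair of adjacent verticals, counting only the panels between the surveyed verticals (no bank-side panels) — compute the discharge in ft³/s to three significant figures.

Panel 1-2: Δb = 19.5 ft, d̄ = (0.92+2.72)/2 = 1.82, v̄ = (0.88+2.31)/2 = 1.595 → q = 19.5×1.82×1.595 = 56.61 ft³/s
Panel 2-3: Δb = 12.7 ft, d̄ = (2.72+2.74)/2 = 2.73, v̄ = (2.31+1.79)/2 = 2.05 → q = 12.7×2.73×2.05 = 71.08 ft³/s
Panel 3-4: Δb = 21.7 ft, d̄ = (2.74+1.81)/2 = 2.275, v̄ = (1.79+2.01)/2 = 1.9 → q = 21.7×2.275×1.9 = 93.80 ft³/s
Panel 4-5: Δb = 12.3 ft, d̄ = (1.81+0.71)/2 = 1.26, v̄ = (2.01+1.53)/2 = 1.77 → q = 12.3×1.26×1.77 = 27.43 ft³/s
Q = Σ q = 248.9 ft³/s

249 ft³/s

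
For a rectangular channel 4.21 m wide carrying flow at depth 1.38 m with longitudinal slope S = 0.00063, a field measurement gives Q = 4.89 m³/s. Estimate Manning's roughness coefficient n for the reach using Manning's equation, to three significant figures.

A = b·y = 4.21 × 1.38 = 5.810 m²
P = b + 2y = 4.21 + 2×1.38 = 6.970 m
R = A/P = 5.810/6.970 = 0.8335 m
n = (1/Q)·A·R^(2/3)·S^(1/2) = (1/4.89) × 5.810 × 0.8857 × 0.02510 = 0.02641

0.0264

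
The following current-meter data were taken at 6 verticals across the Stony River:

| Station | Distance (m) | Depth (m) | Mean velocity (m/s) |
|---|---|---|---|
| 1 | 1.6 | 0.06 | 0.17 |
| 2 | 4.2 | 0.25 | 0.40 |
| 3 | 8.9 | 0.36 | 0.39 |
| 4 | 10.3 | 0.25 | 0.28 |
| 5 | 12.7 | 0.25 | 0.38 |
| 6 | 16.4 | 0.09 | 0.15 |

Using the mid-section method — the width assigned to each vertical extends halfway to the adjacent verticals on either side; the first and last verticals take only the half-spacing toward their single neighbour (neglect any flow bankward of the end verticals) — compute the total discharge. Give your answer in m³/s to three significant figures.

1.25 m³/s

w_1 = (4.2 − 1.6)/2 = 1.3 m; q_1 = 0.17 × 0.06 × 1.3 = 0.01326 m³/s
w_2 = (8.9 − 1.6)/2 = 3.65 m; q_2 = 0.40 × 0.25 × 3.65 = 0.3650 m³/s
w_3 = (10.3 − 4.2)/2 = 3.05 m; q_3 = 0.39 × 0.36 × 3.05 = 0.4282 m³/s
w_4 = (12.7 − 8.9)/2 = 1.9 m; q_4 = 0.28 × 0.25 × 1.9 = 0.1330 m³/s
w_5 = (16.4 − 10.3)/2 = 3.05 m; q_5 = 0.38 × 0.25 × 3.05 = 0.2898 m³/s
w_6 = (16.4 − 12.7)/2 = 1.85 m; q_6 = 0.15 × 0.09 × 1.85 = 0.02498 m³/s
Q = Σ qᵢ = 1.254 m³/s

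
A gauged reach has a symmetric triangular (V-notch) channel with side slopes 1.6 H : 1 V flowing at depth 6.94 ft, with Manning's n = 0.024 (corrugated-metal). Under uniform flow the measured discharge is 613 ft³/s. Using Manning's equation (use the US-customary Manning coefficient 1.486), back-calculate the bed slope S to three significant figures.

0.00391

A = z·y² = 1.6×6.94² = 77.06 ft²
P = 2y√(1+z²) = 2×6.94×√(1+1.6²) = 26.19 ft
R = A/P = 77.06/26.19 = 2.943 ft
S = (Q·n / (1.486·A·R^(2/3)))² = (613×0.024 / (1.486×77.06×2.053))² = 0.003914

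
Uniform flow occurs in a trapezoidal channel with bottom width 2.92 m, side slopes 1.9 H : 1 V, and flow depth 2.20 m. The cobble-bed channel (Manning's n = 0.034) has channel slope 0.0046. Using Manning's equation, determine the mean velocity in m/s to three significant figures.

A = (b + z·y)·y = (2.92 + 1.9×2.20)×2.20 = 15.62 m²
P = b + 2y√(1+z²) = 2.92 + 2×2.20×√(1+1.9²) = 12.37 m
R = A/P = 15.62/12.37 = 1.263 m
Q = (1/n)·A·R^(2/3)·S^(1/2) = (1/0.034) × 15.62 × 1.263^(2/3) × 0.0046^(1/2) = 36.41 m³/s
V = Q/A = 36.41/15.62 = 2.331 m/s

2.33 m/s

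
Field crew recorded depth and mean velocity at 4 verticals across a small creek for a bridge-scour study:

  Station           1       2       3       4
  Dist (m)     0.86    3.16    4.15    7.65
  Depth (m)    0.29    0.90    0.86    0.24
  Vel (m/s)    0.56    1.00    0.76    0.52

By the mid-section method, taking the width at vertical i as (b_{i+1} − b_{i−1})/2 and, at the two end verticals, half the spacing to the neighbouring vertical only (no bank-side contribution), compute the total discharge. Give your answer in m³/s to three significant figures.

w_1 = (3.16 − 0.86)/2 = 1.15 m; q_1 = 0.56 × 0.29 × 1.15 = 0.1868 m³/s
w_2 = (4.15 − 0.86)/2 = 1.645 m; q_2 = 1.00 × 0.90 × 1.645 = 1.481 m³/s
w_3 = (7.65 − 3.16)/2 = 2.245 m; q_3 = 0.76 × 0.86 × 2.245 = 1.467 m³/s
w_4 = (7.65 − 4.15)/2 = 1.75 m; q_4 = 0.52 × 0.24 × 1.75 = 0.2184 m³/s
Q = Σ qᵢ = 3.353 m³/s

3.35 m³/s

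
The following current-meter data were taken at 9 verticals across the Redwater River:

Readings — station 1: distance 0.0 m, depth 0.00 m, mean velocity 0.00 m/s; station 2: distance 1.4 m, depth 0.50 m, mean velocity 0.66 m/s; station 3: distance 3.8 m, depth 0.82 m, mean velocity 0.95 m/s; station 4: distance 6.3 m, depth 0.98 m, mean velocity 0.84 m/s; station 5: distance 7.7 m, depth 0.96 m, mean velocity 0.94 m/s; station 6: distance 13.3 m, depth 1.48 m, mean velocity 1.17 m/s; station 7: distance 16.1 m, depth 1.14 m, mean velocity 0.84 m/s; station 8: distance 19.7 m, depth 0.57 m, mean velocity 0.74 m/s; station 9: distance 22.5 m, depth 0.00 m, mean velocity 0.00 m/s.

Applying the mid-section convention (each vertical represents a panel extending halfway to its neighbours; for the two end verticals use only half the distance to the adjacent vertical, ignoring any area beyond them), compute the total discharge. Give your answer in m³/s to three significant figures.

19.0 m³/s

w_2 = (3.8 − 0.0)/2 = 1.9 m; q_2 = 0.66 × 0.50 × 1.9 = 0.6270 m³/s
w_3 = (6.3 − 1.4)/2 = 2.45 m; q_3 = 0.95 × 0.82 × 2.45 = 1.909 m³/s
w_4 = (7.7 − 3.8)/2 = 1.95 m; q_4 = 0.84 × 0.98 × 1.95 = 1.605 m³/s
w_5 = (13.3 − 6.3)/2 = 3.5 m; q_5 = 0.94 × 0.96 × 3.5 = 3.158 m³/s
w_6 = (16.1 − 7.7)/2 = 4.2 m; q_6 = 1.17 × 1.48 × 4.2 = 7.273 m³/s
w_7 = (19.7 − 13.3)/2 = 3.2 m; q_7 = 0.84 × 1.14 × 3.2 = 3.064 m³/s
w_8 = (22.5 − 16.1)/2 = 3.2 m; q_8 = 0.74 × 0.57 × 3.2 = 1.350 m³/s
Stations 1, 9 contribute zero (depth or velocity is 0).
Q = Σ qᵢ = 18.99 m³/s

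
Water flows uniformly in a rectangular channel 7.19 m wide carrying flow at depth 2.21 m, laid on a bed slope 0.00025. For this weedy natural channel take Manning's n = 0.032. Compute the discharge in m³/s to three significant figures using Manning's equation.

A = b·y = 7.19 × 2.21 = 15.89 m²
P = b + 2y = 7.19 + 2×2.21 = 11.61 m
R = A/P = 15.89/11.61 = 1.369 m
Q = (1/n)·A·R^(2/3)·S^(1/2) = (1/0.032) × 15.89 × 1.369^(2/3) × 0.00025^(1/2) = 9.678 m³/s

9.68 m³/s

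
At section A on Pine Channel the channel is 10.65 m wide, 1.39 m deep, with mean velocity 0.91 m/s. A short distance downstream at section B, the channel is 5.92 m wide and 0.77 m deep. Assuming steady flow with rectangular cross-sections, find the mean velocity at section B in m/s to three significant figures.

2.96 m/s

Q = A₁V₁ = (10.65×1.39) × 0.91 = 13.47 m³/s
A₂ = 5.92 × 0.77 = 4.558 m²
V₂ = Q/A₂ = 13.47/4.558 = 2.955 m/s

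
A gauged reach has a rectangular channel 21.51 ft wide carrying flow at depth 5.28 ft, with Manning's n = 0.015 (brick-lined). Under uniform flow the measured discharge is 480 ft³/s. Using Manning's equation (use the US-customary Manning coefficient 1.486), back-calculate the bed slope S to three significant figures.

0.000337

A = b·y = 21.51 × 5.28 = 113.6 ft²
P = b + 2y = 21.51 + 2×5.28 = 32.07 ft
R = A/P = 113.6/32.07 = 3.541 ft
S = (Q·n / (1.486·A·R^(2/3)))² = (480×0.015 / (1.486×113.6×2.323))² = 0.0003372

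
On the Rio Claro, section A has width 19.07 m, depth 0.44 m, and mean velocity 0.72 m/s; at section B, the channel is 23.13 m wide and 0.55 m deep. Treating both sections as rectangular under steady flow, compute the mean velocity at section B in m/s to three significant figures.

0.475 m/s

Q = A₁V₁ = (19.07×0.44) × 0.72 = 6.041 m³/s
A₂ = 23.13 × 0.55 = 12.72 m²
V₂ = Q/A₂ = 6.041/12.72 = 0.4749 m/s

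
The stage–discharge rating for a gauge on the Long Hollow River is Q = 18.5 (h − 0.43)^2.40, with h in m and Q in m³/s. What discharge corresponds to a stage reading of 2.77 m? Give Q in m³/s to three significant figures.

142 m³/s

Q = 18.5 × (2.77 − 0.43)^2.40 = 18.5 × 2.34^2.40 = 142.3 m³/s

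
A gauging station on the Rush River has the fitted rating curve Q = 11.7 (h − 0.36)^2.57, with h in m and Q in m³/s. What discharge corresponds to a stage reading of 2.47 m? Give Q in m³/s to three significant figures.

79.7 m³/s

Q = 11.7 × (2.47 − 0.36)^2.57 = 11.7 × 2.11^2.57 = 79.72 m³/s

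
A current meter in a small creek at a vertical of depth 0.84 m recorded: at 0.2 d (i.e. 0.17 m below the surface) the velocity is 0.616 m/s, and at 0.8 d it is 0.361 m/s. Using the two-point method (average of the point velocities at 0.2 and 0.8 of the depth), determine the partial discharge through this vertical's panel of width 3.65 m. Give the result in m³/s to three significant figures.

v̄ = (0.616 + 0.361) / 2 = 0.4885 m/s
q = v̄ × d × w = 0.4885 × 0.84 × 3.65 = 1.498 m³/s

1.50 m³/s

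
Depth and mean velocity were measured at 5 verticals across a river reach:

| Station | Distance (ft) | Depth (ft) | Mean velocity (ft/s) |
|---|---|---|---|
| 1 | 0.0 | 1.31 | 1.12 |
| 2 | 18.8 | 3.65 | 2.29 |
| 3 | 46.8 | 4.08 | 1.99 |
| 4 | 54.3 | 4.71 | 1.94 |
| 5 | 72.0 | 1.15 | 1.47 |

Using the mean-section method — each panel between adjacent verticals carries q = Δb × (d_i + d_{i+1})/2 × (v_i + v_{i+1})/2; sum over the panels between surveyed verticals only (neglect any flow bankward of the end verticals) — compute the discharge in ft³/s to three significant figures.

Panel 1-2: Δb = 18.8 ft, d̄ = (1.31+3.65)/2 = 2.48, v̄ = (1.12+2.29)/2 = 1.705 → q = 18.8×2.48×1.705 = 79.49 ft³/s
Panel 2-3: Δb = 28 ft, d̄ = (3.65+4.08)/2 = 3.865, v̄ = (2.29+1.99)/2 = 2.14 → q = 28×3.865×2.14 = 231.6 ft³/s
Panel 3-4: Δb = 7.5 ft, d̄ = (4.08+4.71)/2 = 4.395, v̄ = (1.99+1.94)/2 = 1.965 → q = 7.5×4.395×1.965 = 64.77 ft³/s
Panel 4-5: Δb = 17.7 ft, d̄ = (4.71+1.15)/2 = 2.93, v̄ = (1.94+1.47)/2 = 1.705 → q = 17.7×2.93×1.705 = 88.42 ft³/s
Q = Σ q = 464.3 ft³/s

464 ft³/s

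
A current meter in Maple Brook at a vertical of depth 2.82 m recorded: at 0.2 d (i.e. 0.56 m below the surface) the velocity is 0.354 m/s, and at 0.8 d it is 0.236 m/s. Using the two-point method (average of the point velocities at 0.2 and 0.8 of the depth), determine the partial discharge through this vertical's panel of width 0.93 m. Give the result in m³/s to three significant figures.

0.774 m³/s

v̄ = (0.354 + 0.236) / 2 = 0.2950 m/s
q = v̄ × d × w = 0.2950 × 2.82 × 0.93 = 0.7737 m³/s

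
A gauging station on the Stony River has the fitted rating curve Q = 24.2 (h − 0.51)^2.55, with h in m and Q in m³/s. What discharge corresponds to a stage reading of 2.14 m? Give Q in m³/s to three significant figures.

Q = 24.2 × (2.14 − 0.51)^2.55 = 24.2 × 1.63^2.55 = 84.12 m³/s

84.1 m³/s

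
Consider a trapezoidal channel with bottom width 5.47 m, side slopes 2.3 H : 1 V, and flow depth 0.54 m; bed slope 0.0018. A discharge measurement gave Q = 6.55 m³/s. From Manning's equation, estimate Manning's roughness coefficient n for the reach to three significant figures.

A = (b + z·y)·y = (5.47 + 2.3×0.54)×0.54 = 3.624 m²
P = b + 2y√(1+z²) = 5.47 + 2×0.54×√(1+2.3²) = 8.179 m
R = A/P = 3.624/8.179 = 0.4432 m
n = (1/Q)·A·R^(2/3)·S^(1/2) = (1/6.55) × 3.624 × 0.5813 × 0.04243 = 0.01365

0.0136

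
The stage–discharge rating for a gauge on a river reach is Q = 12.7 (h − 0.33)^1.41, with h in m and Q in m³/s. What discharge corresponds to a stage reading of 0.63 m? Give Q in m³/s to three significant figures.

Q = 12.7 × (0.63 − 0.33)^1.41 = 12.7 × 0.3^1.41 = 2.326 m³/s

2.33 m³/s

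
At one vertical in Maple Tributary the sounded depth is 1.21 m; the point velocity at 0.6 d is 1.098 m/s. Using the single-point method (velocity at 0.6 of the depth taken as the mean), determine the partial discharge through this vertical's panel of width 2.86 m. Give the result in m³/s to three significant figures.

3.80 m³/s

v̄ = v₀.₆ = 1.098 m/s
q = v̄ × d × w = 1.098 × 1.21 × 2.86 = 3.800 m³/s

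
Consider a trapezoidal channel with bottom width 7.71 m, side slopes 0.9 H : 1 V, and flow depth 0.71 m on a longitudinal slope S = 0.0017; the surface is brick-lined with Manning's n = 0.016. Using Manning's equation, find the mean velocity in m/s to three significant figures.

1.87 m/s

A = (b + z·y)·y = (7.71 + 0.9×0.71)×0.71 = 5.928 m²
P = b + 2y√(1+z²) = 7.71 + 2×0.71×√(1+0.9²) = 9.620 m
R = A/P = 5.928/9.620 = 0.6162 m
Q = (1/n)·A·R^(2/3)·S^(1/2) = (1/0.016) × 5.928 × 0.6162^(2/3) × 0.0017^(1/2) = 11.06 m³/s
V = Q/A = 11.06/5.928 = 1.866 m/s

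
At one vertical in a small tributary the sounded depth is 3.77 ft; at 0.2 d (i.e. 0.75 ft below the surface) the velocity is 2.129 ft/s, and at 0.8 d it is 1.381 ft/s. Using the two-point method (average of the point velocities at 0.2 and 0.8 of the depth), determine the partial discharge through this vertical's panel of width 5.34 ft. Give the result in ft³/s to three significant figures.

35.3 ft³/s

v̄ = (2.129 + 1.381) / 2 = 1.755 ft/s
q = v̄ × d × w = 1.755 × 3.77 × 5.34 = 35.33 ft³/s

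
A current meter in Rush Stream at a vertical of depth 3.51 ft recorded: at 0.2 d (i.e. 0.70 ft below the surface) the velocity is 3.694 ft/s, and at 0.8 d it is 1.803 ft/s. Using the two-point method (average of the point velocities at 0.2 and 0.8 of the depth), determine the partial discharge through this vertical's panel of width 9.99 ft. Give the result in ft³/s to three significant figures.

v̄ = (3.694 + 1.803) / 2 = 2.749 ft/s
q = v̄ × d × w = 2.749 × 3.51 × 9.99 = 96.38 ft³/s

96.4 ft³/s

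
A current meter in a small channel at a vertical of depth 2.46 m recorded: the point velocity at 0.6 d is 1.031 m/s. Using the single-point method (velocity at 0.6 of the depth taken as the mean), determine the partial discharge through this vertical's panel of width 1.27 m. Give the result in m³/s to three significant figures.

v̄ = v₀.₆ = 1.031 m/s
q = v̄ × d × w = 1.031 × 2.46 × 1.27 = 3.221 m³/s

3.22 m³/s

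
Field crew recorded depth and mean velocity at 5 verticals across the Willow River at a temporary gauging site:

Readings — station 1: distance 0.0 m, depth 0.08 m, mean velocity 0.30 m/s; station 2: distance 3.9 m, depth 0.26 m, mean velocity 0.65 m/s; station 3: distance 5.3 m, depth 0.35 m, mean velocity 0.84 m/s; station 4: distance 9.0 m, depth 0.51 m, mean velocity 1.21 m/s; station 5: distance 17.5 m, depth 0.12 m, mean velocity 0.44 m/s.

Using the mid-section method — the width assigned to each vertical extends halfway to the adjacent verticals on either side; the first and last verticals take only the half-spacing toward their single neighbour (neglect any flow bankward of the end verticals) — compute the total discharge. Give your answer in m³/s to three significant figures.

w_1 = (3.9 − 0.0)/2 = 1.95 m; q_1 = 0.30 × 0.08 × 1.95 = 0.04680 m³/s
w_2 = (5.3 − 0.0)/2 = 2.65 m; q_2 = 0.65 × 0.26 × 2.65 = 0.4479 m³/s
w_3 = (9.0 − 3.9)/2 = 2.55 m; q_3 = 0.84 × 0.35 × 2.55 = 0.7497 m³/s
w_4 = (17.5 − 5.3)/2 = 6.1 m; q_4 = 1.21 × 0.51 × 6.1 = 3.764 m³/s
w_5 = (17.5 − 9.0)/2 = 4.25 m; q_5 = 0.44 × 0.12 × 4.25 = 0.2244 m³/s
Q = Σ qᵢ = 5.233 m³/s

5.23 m³/s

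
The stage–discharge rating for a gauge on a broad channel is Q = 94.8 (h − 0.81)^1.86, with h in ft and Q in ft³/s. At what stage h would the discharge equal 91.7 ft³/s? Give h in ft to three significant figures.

h − h₀ = (Q/C)^(1/b) = (91.7/94.8)^(1/1.86) = 0.9823 ft
h = 0.81 + 0.9823 = 1.792 ft

1.79 ft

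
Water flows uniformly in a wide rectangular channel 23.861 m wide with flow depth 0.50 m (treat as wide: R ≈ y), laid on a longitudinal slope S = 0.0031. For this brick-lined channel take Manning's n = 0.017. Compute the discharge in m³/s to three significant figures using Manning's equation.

24.6 m³/s

A = b·y = 23.861 × 0.50 = 11.93 m²
Wide channel: R ≈ y = 0.50 m
Q = (1/n)·A·R^(2/3)·S^(1/2) = (1/0.017) × 11.93 × 0.5000^(2/3) × 0.0031^(1/2) = 24.62 m³/s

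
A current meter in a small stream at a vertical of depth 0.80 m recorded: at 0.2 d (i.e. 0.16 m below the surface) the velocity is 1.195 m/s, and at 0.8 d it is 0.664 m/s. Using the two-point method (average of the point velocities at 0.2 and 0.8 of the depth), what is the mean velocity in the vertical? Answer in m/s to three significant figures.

0.930 m/s

v̄ = (1.195 + 0.664) / 2 = 0.9295 m/s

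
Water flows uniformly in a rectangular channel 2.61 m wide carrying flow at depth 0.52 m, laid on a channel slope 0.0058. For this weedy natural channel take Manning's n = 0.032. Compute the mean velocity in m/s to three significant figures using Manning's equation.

A = b·y = 2.61 × 0.52 = 1.357 m²
P = b + 2y = 2.61 + 2×0.52 = 3.650 m
R = A/P = 1.357/3.650 = 0.3718 m
Q = (1/n)·A·R^(2/3)·S^(1/2) = (1/0.032) × 1.357 × 0.3718^(2/3) × 0.0058^(1/2) = 1.670 m³/s
V = Q/A = 1.670/1.357 = 1.231 m/s

1.23 m/s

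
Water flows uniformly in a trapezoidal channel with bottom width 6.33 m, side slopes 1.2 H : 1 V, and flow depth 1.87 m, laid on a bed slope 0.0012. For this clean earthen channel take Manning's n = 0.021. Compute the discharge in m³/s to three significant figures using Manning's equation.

A = (b + z·y)·y = (6.33 + 1.2×1.87)×1.87 = 16.03 m²
P = b + 2y√(1+z²) = 6.33 + 2×1.87×√(1+1.2²) = 12.17 m
R = A/P = 16.03/12.17 = 1.317 m
Q = (1/n)·A·R^(2/3)·S^(1/2) = (1/0.021) × 16.03 × 1.317^(2/3) × 0.0012^(1/2) = 31.78 m³/s

31.8 m³/s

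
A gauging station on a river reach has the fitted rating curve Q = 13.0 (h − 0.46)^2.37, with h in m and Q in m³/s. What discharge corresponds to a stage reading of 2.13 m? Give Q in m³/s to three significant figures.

Q = 13.0 × (2.13 − 0.46)^2.37 = 13.0 × 1.67^2.37 = 43.83 m³/s

43.8 m³/s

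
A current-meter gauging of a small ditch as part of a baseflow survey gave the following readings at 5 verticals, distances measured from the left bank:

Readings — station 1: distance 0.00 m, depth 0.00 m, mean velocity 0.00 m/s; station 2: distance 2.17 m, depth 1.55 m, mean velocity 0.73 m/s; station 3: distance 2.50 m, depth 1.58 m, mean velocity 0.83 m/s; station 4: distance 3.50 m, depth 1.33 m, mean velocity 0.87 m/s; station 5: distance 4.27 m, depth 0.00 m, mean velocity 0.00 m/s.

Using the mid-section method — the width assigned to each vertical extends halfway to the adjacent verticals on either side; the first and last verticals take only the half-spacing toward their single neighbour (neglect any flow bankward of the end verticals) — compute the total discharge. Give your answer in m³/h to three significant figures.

11900 m³/h

w_2 = (2.50 − 0.00)/2 = 1.25 m; q_2 = 0.73 × 1.55 × 1.25 = 1.414 m³/s
w_3 = (3.50 − 2.17)/2 = 0.665 m; q_3 = 0.83 × 1.58 × 0.665 = 0.8721 m³/s
w_4 = (4.27 − 2.50)/2 = 0.885 m; q_4 = 0.87 × 1.33 × 0.885 = 1.024 m³/s
Stations 1, 5 contribute zero (depth or velocity is 0).
Q = Σ qᵢ = 3.310 m³/s
= 3.310 × 3600 = 11920 m³/h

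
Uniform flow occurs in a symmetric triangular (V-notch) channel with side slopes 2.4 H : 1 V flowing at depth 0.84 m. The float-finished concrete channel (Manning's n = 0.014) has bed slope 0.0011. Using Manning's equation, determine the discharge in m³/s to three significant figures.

2.13 m³/s

A = z·y² = 2.4×0.84² = 1.693 m²
P = 2y√(1+z²) = 2×0.84×√(1+2.4²) = 4.368 m
R = A/P = 1.693/4.368 = 0.3877 m
Q = (1/n)·A·R^(2/3)·S^(1/2) = (1/0.014) × 1.693 × 0.3877^(2/3) × 0.0011^(1/2) = 2.133 m³/s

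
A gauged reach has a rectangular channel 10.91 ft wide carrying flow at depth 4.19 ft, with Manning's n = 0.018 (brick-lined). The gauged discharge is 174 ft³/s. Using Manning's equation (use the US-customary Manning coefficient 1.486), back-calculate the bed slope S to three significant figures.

0.000673

A = b·y = 10.91 × 4.19 = 45.71 ft²
P = b + 2y = 10.91 + 2×4.19 = 19.29 ft
R = A/P = 45.71/19.29 = 2.370 ft
S = (Q·n / (1.486·A·R^(2/3)))² = (174×0.018 / (1.486×45.71×1.777))² = 0.0006729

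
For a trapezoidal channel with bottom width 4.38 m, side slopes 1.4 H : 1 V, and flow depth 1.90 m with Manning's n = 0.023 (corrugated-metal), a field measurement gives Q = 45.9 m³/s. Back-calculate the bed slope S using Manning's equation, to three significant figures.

0.00475

A = (b + z·y)·y = (4.38 + 1.4×1.90)×1.90 = 13.38 m²
P = b + 2y√(1+z²) = 4.38 + 2×1.90×√(1+1.4²) = 10.92 m
R = A/P = 13.38/10.92 = 1.225 m
S = (Q·n / (1·A·R^(2/3)))² = (45.9×0.023 / (1×13.38×1.145))² = 0.004752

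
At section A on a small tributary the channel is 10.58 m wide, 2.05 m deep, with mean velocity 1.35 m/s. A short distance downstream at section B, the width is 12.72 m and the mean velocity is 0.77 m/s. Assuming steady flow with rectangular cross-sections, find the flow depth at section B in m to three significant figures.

2.99 m

Q = A₁V₁ = (10.58×2.05) × 1.35 = 29.28 m³/s
d₂ = Q/(b₂ V₂) = 29.28/(12.72×0.77) = 2.989 m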